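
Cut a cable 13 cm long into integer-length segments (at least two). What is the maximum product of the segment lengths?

Define P[k] = max over 1≤i<k of i · max(k−i, P[k−i]); the inner max lets the remainder stay uncut if that's better.
Small cases: P[2]=1, P[3]=2, P[4]=4, P[5]=6, P[6]=9, P[7]=12, P[8]=18.
P[9] = 3*max(6,9) = 3*9 = 27
P[10] = 2*max(8,18) = 2*18 = 36
P[11] = 2*max(9,27) = 2*27 = 54
P[12] = 3*max(9,27) = 3*27 = 81
P[13] = 2*max(11,54) = 2*54 = 108
One optimal split: 3 + 3 + 3 + 2 + 2; product 3*3*3*2*2 = 108.

108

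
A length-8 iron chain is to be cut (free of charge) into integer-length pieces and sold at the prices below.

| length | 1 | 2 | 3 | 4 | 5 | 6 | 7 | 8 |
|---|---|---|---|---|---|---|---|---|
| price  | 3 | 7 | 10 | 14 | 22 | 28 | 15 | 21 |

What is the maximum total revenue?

Consider every possible first cut. best[k] is the best of p[i]+best[k−i] over all sellable i≤k.
best[1] = 3
best[2] = max(3+3, 7+0) = 7
best[3] = max(3+7, 7+3, 10+0) = 10
best[4] = max(3+10, 7+7, 10+3, 14+0) = 14
best[5] = max(3+14, 7+10, 10+7, 14+3, 22+0) = 22
best[6] = max(3+22, 7+14, 10+10, 14+7, 22+3, 28+0) = 28
best[7] = max(3+28, 7+22, 10+14, …, 28+3, 15+0) = 31
best[8] = max(3+31, 7+28, 10+22, …, 15+3, 21+0) = 35
One optimal cutting: 6 + 2 → $28 + $7 = $35.

35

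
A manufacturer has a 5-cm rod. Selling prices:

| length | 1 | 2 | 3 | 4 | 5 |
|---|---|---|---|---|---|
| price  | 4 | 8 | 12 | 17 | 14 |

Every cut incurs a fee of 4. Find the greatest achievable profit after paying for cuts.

Let v[k] be the best obtainable value from length k. For each k, try every first piece i and keep the best of price[i] + v[k−i] minus the 4 cut fee when i<k.
v[1] = 4
v[2] = 8
v[3] = 12
v[4] = 17
v[5] = 17  (first piece 1, then v[4]=17)
One optimal plan: pieces 4 + 1 (1 cut) → 21 − 4 = 17.

17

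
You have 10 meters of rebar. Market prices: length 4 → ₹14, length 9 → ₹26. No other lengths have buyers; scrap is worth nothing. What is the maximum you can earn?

Consider every possible first cut. best[k] is the best of p[i]+best[k−i] over all sellable i≤k.
best[1] = 0
best[2] = 0
best[3] = 0
best[4] = 14
best[5] = 14
best[6] = 14
best[7] = 14
best[8] = 28  (first piece 4, then best[4]=14)
best[9] = 28
best[10] = 28
One optimal cutting: pieces 4 + 4 with 2 meters of scrap → ₹28.

28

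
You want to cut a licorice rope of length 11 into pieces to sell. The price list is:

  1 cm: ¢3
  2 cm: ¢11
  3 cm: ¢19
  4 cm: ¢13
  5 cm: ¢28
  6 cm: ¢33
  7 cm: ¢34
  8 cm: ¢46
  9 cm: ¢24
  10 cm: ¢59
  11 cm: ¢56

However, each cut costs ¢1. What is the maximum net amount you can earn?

Let net[k] be the best obtainable value from length k. For each k, try every first piece i and keep the best of price[i] + net[k−i] minus the 1 cut fee when i<k.
net[1] = 3
net[2] = max(3+3-1, 11+0) = 11
net[3] = max(3+11-1, 11+3-1, 19+0) = 19
net[4] = max(3+19-1, 11+11-1, 19+3-1, 13+0) = 21
net[5] = max(3+21-1, 11+19-1, 19+11-1, 13+3-1, 28+0) = 29
net[6] = max(3+29-1, 11+21-1, 19+19-1, 13+11-1, 28+3-1, 33+0) = 37
net[7] = max(3+37-1, 11+29-1, 19+21-1, …, 33+3-1, 34+0) = 39
net[8] = max(3+39-1, 11+37-1, 19+29-1, …, 34+3-1, 46+0) = 47
net[9] = max(3+47-1, 11+39-1, 19+37-1, …, 46+3-1, 24+0) = 55
net[10] = max(3+55-1, 11+47-1, 19+39-1, …, 24+3-1, 59+0) = 59
net[11] = max(3+59-1, 11+55-1, 19+47-1, …, 59+3-1, 56+0) = 65
One optimal plan: pieces 3 + 3 + 3 + 2 (3 cuts) → ¢68 − ¢3 = ¢65.

65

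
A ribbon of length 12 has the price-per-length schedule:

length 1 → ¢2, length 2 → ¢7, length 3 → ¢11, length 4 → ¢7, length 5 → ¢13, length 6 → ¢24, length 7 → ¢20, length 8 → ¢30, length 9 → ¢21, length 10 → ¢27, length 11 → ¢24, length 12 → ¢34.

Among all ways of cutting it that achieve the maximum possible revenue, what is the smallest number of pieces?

Consider every possible first cut. r[k] is the best of p[i]+r[k−i] over all sellable i≤k.
r[1] = 2
r[2] = max(2+2, 7+0) = 7
r[3] = max(2+7, 7+2, 11+0) = 11
r[4] = max(2+11, 7+7, 11+2, 7+0) = 14
r[5] = max(2+14, 7+11, 11+7, 7+2, 13+0) = 18
r[6] = max(2+18, 7+14, 11+11, 7+7, 13+2, 24+0) = 24
r[7] = max(2+24, 7+18, 11+14, …, 24+2, 20+0) = 26
r[8] = max(2+26, 7+24, 11+18, …, 20+2, 30+0) = 31
r[9] = max(2+31, 7+26, 11+24, …, 30+2, 21+0) = 35
r[10] = max(2+35, 7+31, 11+26, …, 21+2, 27+0) = 38
r[11] = max(2+38, 7+35, 11+31, …, 27+2, 24+0) = 42
r[12] = max(2+42, 7+38, 11+35, …, 24+2, 34+0) = 48
Maximum revenue is ¢48.
Now minimize piece count subject to staying optimal: for each k, pieces[k] = 1 + min over i with p[i]+r[k−i]=r[k] of pieces[k−i].
pieces[9] = 2
pieces[10] = 3
pieces[11] = 3
pieces[12] = 2

2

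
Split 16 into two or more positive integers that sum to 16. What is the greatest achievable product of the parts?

Let prod[k] be the best product for length k (with at least one cut). For each first piece i, the rest contributes max(k−i, prod[k−i]).
prod[2] = 1·max(1,0) = 1·1 = 1
prod[3] = 1·max(2,1) = 1·2 = 2
prod[4] = 2·max(2,1) = 2·2 = 4
prod[5] = 2·max(3,2) = 2·3 = 6
prod[6] = 3·max(3,2) = 3·3 = 9
prod[7] = 2·max(5,6) = 2·6 = 12
prod[8] = 2·max(6,9) = 2·9 = 18
prod[9] = 3·max(6,9) = 3·9 = 27
prod[10] = 2·max(8,18) = 2·18 = 36
prod[11] = 2·max(9,27) = 2·27 = 54
prod[12] = 3·max(9,27) = 3·27 = 81
prod[13] = 2·max(11,54) = 2·54 = 108
prod[14] = 2·max(12,81) = 2·81 = 162
prod[15] = 3·max(12,81) = 3·81 = 243
prod[16] = 2·max(14,162) = 2·162 = 324
One optimal split: 3 + 3 + 3 + 3 + 2 + 2; product 3·3·3·3·2·2 = 324.

324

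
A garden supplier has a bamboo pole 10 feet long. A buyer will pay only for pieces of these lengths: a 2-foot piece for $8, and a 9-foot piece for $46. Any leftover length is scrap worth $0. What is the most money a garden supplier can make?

46

Let r[k] be the best obtainable value from length k. For each k, try every first piece i and keep the best of price[i] + r[k−i].
r[1] = 0
r[2] = 8
r[3] = 8
r[4] = 16  (first piece 2, then r[2]=8)
r[5] = 16
r[6] = 24  (first piece 2, then r[4]=16)
r[7] = 24
r[8] = 32  (first piece 2, then r[6]=24)
r[9] = 46
r[10] = 46
One optimal cutting: pieces 9 with 1 foot of scrap → $46.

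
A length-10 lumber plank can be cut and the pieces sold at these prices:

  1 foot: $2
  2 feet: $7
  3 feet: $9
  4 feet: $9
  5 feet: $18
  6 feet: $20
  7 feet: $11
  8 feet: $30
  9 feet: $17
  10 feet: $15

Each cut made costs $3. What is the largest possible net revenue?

Build net[k] bottom-up: net[k] = max over allowed piece i of (p[i] + net[k−i]) − 3 per cut.
net[1] = 2
net[2] = max(2+2-3, 7+0) = 7
net[3] = max(2+7-3, 7+2-3, 9+0) = 9
net[4] = max(2+9-3, 7+7-3, 9+2-3, 9+0) = 11
net[5] = max(2+11-3, 7+9-3, 9+7-3, 9+2-3, 18+0) = 18
net[6] = max(2+18-3, 7+11-3, 9+9-3, 9+7-3, 18+2-3, 20+0) = 20
net[7] = max(2+20-3, 7+18-3, 9+11-3, …, 20+2-3, 11+0) = 22
net[8] = max(2+22-3, 7+20-3, 9+18-3, …, 11+2-3, 30+0) = 30
net[9] = max(2+30-3, 7+22-3, 9+20-3, …, 30+2-3, 17+0) = 29
net[10] = max(2+29-3, 7+30-3, 9+22-3, …, 17+2-3, 15+0) = 34
One optimal plan: pieces 8 + 2 (1 cut) → $37 − $3 = $34.

34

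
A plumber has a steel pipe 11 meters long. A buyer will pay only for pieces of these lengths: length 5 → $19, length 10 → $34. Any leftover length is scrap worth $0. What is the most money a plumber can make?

Build r[k] bottom-up: r[k] = max over allowed piece i of (p[i] + r[k−i]).
r[1] = 0
r[2] = 0
r[3] = 0
r[4] = 0
r[5] = 19
r[6] = 19
r[7] = 19
r[8] = 19
r[9] = 19
r[10] = max(19+19, 34+0) = 38
r[11] = max(19+19, 34+0) = 38
One optimal cutting: pieces 5 + 5 with 1 meter of scrap → $38.

38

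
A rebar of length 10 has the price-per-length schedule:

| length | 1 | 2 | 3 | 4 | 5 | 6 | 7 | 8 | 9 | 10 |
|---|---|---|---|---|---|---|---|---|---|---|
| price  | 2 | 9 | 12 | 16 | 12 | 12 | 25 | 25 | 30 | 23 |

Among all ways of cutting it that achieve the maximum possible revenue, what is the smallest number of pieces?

5

Build r[k] bottom-up: r[k] = max over allowed piece i of (p[i] + r[k−i]).
r[1] = 2
r[2] = 9
r[3] = 12
r[4] = 18  (first piece 2, then r[2]=9)
r[5] = 21  (first piece 2, then r[3]=12)
r[6] = 27  (first piece 2, then r[4]=18)
r[7] = 30  (first piece 2, then r[5]=21)
r[8] = 36  (first piece 2, then r[6]=27)
r[9] = 39  (first piece 2, then r[7]=30)
r[10] = 45  (first piece 2, then r[8]=36)
Maximum revenue is ₹45.
Now minimize piece count subject to staying optimal: for each k, pieces[k] = 1 + min over i with p[i]+r[k−i]=r[k] of pieces[k−i].
pieces[7] = 3
pieces[8] = 4
pieces[9] = 4
pieces[10] = 5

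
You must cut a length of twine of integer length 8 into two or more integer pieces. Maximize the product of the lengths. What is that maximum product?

Fill g[k] for k=2..8: at each k try every first piece i and multiply by the better of (k−i) uncut or g[k−i].
g[2] = 1·max(1,0) = 1·1 = 1
g[3] = 1·max(2,1) = 1·2 = 2
g[4] = 2·max(2,1) = 2·2 = 4
g[5] = 2·max(3,2) = 2·3 = 6
g[6] = 3·max(3,2) = 3·3 = 9
g[7] = 2·max(5,6) = 2·6 = 12
g[8] = 2·max(6,9) = 2·9 = 18
One optimal split: 3 + 3 + 2; product 3·3·2 = 18.

18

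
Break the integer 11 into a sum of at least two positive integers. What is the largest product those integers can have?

54

Fill m[k] for k=2..11: at each k try every first piece i and multiply by the better of (k−i) uncut or m[k−i].
Small cases: m[2]=1, m[3]=2.
m[4] = 2·max(2,1) = 2·2 = 4
m[5] = 2·max(3,2) = 2·3 = 6
m[6] = 3·max(3,2) = 3·3 = 9
m[7] = 2·max(5,6) = 2·6 = 12
m[8] = 2·max(6,9) = 2·9 = 18
m[9] = 3·max(6,9) = 3·9 = 27
m[10] = 2·max(8,18) = 2·18 = 36
m[11] = 2·max(9,27) = 2·27 = 54
One optimal split: 3 + 3 + 3 + 2; product 3·3·3·2 = 54.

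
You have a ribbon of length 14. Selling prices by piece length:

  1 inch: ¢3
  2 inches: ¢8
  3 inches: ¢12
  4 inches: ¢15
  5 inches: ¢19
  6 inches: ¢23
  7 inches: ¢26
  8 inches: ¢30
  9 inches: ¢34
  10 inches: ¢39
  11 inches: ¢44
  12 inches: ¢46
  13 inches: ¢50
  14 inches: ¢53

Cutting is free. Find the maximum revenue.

Consider every possible first cut. v[k] is the best of p[i]+v[k−i] over all sellable i≤k.
v[1] = 3
v[2] = max(3+3, 8+0) = 8
v[3] = max(3+8, 8+3, 12+0) = 12
v[4] = max(3+12, 8+8, 12+3, 15+0) = 16
v[5] = max(3+16, 8+12, 12+8, 15+3, 19+0) = 20
v[6] = max(3+20, 8+16, 12+12, 15+8, 19+3, 23+0) = 24
v[7] = max(3+24, 8+20, 12+16, …, 23+3, 26+0) = 28
v[8] = max(3+28, 8+24, 12+20, …, 26+3, 30+0) = 32
v[9] = max(3+32, 8+28, 12+24, …, 30+3, 34+0) = 36
v[10] = max(3+36, 8+32, 12+28, …, 34+3, 39+0) = 40
v[11] = max(3+40, 8+36, 12+32, …, 39+3, 44+0) = 44
v[12] = max(3+44, 8+40, 12+36, …, 44+3, 46+0) = 48
v[13] = max(3+48, 8+44, 12+40, …, 46+3, 50+0) = 52
v[14] = max(3+52, 8+48, 12+44, …, 50+3, 53+0) = 56
One optimal cutting: 2 + 2 + 2 + 2 + 2 + 2 + 2 → ¢8 + ¢8 + ¢8 + ¢8 + ¢8 + ¢8 + ¢8 = ¢56.

56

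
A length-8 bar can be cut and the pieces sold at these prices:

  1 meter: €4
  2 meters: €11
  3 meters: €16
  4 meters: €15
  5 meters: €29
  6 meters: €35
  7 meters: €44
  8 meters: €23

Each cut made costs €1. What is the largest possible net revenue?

47

Consider every possible first cut. r[k] is the best of p[i]+r[k−i] over all sellable i≤k, charging 1 whenever i<k.
r[1] = 4
r[2] = 11
r[3] = 16
r[4] = 21  (first piece 2, then r[2]=11)
r[5] = 29
r[6] = 35
r[7] = 44
r[8] = 47  (first piece 1, then r[7]=44)
One optimal plan: pieces 7 + 1 (1 cut) → €48 − €1 = €47.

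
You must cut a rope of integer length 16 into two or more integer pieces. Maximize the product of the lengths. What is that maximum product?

Let f[k] be the best product for length k (with at least one cut). For each first piece i, the rest contributes max(k−i, f[k−i]).
f[2] = 1×max(1,0) = 1×1 = 1
f[3] = 1×max(2,1) = 1×2 = 2
f[4] = 2×max(2,1) = 2×2 = 4
f[5] = 2×max(3,2) = 2×3 = 6
f[6] = 3×max(3,2) = 3×3 = 9
f[7] = 2×max(5,6) = 2×6 = 12
f[8] = 2×max(6,9) = 2×9 = 18
f[9] = 3×max(6,9) = 3×9 = 27
f[10] = 2×max(8,18) = 2×18 = 36
f[11] = 2×max(9,27) = 2×27 = 54
f[12] = 3×max(9,27) = 3×27 = 81
f[13] = 2×max(11,54) = 2×54 = 108
f[14] = 2×max(12,81) = 2×81 = 162
f[15] = 3×max(12,81) = 3×81 = 243
f[16] = 2×max(14,162) = 2×162 = 324
One optimal split: 3 + 3 + 3 + 3 + 2 + 2; product 3×3×3×3×2×2 = 324.

324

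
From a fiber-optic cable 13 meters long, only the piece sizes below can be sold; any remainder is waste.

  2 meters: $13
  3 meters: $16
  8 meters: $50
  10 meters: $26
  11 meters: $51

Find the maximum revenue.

81

Consider every possible first cut. f[k] is the best of p[i]+f[k−i] over all sellable i≤k.
f[1] = 0
f[2] = 13
f[3] = max(13+0, 16+0) = 16
f[4] = max(13+13, 16+0) = 26
f[5] = max(13+16, 16+13) = 29
f[6] = max(13+26, 16+16) = 39
f[7] = max(13+29, 16+26) = 42
f[8] = max(13+39, 16+29, 50+0) = 52
f[9] = max(13+42, 16+39, 50+0) = 55
f[10] = max(13+52, 16+42, 50+13, 26+0) = 65
f[11] = max(13+55, 16+52, 50+16, 26+0, 51+0) = 68
f[12] = max(13+65, 16+55, 50+26, 26+13, 51+0) = 78
f[13] = max(13+68, 16+65, 50+29, 26+16, 51+13) = 81
One optimal cutting: 3 + 2 + 2 + 2 + 2 + 2 → $81.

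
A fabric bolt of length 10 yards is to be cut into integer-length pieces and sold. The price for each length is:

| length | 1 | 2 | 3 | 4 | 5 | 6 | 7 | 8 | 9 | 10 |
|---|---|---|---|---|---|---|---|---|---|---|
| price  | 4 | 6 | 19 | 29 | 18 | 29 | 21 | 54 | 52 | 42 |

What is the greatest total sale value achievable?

67

Build r[k] bottom-up: r[k] = max over allowed piece i of (p[i] + r[k−i]).
r[1] = 4
r[2] = 8  (first piece 1, then r[1]=4)
r[3] = 19
r[4] = 29
r[5] = 33  (first piece 1, then r[4]=29)
r[6] = 38  (first piece 3, then r[3]=19)
r[7] = 48  (first piece 3, then r[4]=29)
r[8] = 58  (first piece 4, then r[4]=29)
r[9] = 62  (first piece 1, then r[8]=58)
r[10] = 67  (first piece 3, then r[7]=48)
One optimal cutting: 4 + 3 + 3 → $29 + $19 + $19 = $67.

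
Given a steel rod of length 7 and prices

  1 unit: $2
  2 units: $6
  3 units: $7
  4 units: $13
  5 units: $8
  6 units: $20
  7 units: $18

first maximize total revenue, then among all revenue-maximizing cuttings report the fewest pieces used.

Build r[k] bottom-up: r[k] = max over allowed piece i of (p[i] + r[k−i]).
r[1] = 2
r[2] = 6
r[3] = 8  (first piece 1, then r[2]=6)
r[4] = 13
r[5] = 15  (first piece 1, then r[4]=13)
r[6] = 20
r[7] = 22  (first piece 1, then r[6]=20)
Maximum revenue is $22.
Now minimize piece count subject to staying optimal: for each k, pieces[k] = 1 + min over i with p[i]+r[k−i]=r[k] of pieces[k−i].
pieces[4] = 1
pieces[5] = 2
pieces[6] = 1
pieces[7] = 2

2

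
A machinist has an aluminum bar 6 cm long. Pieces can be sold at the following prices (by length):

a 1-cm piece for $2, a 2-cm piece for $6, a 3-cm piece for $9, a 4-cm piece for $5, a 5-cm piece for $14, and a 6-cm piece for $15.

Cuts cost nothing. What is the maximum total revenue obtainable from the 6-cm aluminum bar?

18

Consider every possible first cut. R[k] is the best of p[i]+R[k−i] over all sellable i≤k.
R[1] = 2
R[2] = max(2+2, 6+0) = 6
R[3] = max(2+6, 6+2, 9+0) = 9
R[4] = max(2+9, 6+6, 9+2, 5+0) = 12
R[5] = max(2+12, 6+9, 9+6, 5+2, 14+0) = 15
R[6] = max(2+15, 6+12, 9+9, 5+6, 14+2, 15+0) = 18
One optimal cutting: 2 + 2 + 2 → $6 + $6 + $6 = $18.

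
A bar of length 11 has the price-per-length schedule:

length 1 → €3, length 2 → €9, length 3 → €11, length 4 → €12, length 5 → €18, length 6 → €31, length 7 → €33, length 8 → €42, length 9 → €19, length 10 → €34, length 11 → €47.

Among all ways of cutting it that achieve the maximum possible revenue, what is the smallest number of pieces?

Consider every possible first cut. r[k] is the best of p[i]+r[k−i] over all sellable i≤k.
r[1] = 3
r[2] = 9
r[3] = 12  (first piece 1, then r[2]=9)
r[4] = 18  (first piece 2, then r[2]=9)
r[5] = 21  (first piece 1, then r[4]=18)
r[6] = 31
r[7] = 34  (first piece 1, then r[6]=31)
r[8] = 42
r[9] = 45  (first piece 1, then r[8]=42)
r[10] = 51  (first piece 2, then r[8]=42)
r[11] = 54  (first piece 1, then r[10]=51)
Maximum revenue is €54.
Now minimize piece count subject to staying optimal: for each k, pieces[k] = 1 + min over i with p[i]+r[k−i]=r[k] of pieces[k−i].
pieces[8] = 1
pieces[9] = 2
pieces[10] = 2
pieces[11] = 3

3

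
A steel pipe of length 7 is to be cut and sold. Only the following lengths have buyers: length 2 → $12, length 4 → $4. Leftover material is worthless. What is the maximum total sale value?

36

Build r[k] bottom-up: r[k] = max over allowed piece i of (p[i] + r[k−i]).
r[1] = 0
r[2] = 12
r[3] = 12
r[4] = 24  (first piece 2, then r[2]=12)
r[5] = 24
r[6] = 36  (first piece 2, then r[4]=24)
r[7] = 36
One optimal cutting: pieces 2 + 2 + 2 with 1 meter of scrap → $36.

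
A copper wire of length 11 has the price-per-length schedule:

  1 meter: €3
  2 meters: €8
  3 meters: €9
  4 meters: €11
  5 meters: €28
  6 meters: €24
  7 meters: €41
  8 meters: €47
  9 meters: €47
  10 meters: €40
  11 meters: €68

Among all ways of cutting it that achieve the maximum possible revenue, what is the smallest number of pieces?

Let r[k] be the best obtainable value from length k. For each k, try every first piece i and keep the best of price[i] + r[k−i].
r[1] = 3
r[2] = max(3+3, 8+0) = 8
r[3] = max(3+8, 8+3, 9+0) = 11
r[4] = max(3+11, 8+8, 9+3, 11+0) = 16
r[5] = max(3+16, 8+11, 9+8, 11+3, 28+0) = 28
r[6] = max(3+28, 8+16, 9+11, 11+8, 28+3, 24+0) = 31
r[7] = max(3+31, 8+28, 9+16, …, 24+3, 41+0) = 41
r[8] = max(3+41, 8+31, 9+28, …, 41+3, 47+0) = 47
r[9] = max(3+47, 8+41, 9+31, …, 47+3, 47+0) = 50
r[10] = max(3+50, 8+47, 9+41, …, 47+3, 40+0) = 56
r[11] = max(3+56, 8+50, 9+47, …, 40+3, 68+0) = 68
Maximum revenue is €68.
Now minimize piece count subject to staying optimal: for each k, pieces[k] = 1 + min over i with p[i]+r[k−i]=r[k] of pieces[k−i].
pieces[8] = 1
pieces[9] = 2
pieces[10] = 2
pieces[11] = 1

1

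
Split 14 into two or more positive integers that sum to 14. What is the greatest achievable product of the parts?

162

Fill m[k] for k=2..14: at each k try every first piece i and multiply by the better of (k−i) uncut or m[k−i].
m[2] = 1·max(1,0) = 1·1 = 1
m[3] = 1·max(2,1) = 1·2 = 2
m[4] = 2·max(2,1) = 2·2 = 4
m[5] = 2·max(3,2) = 2·3 = 6
m[6] = 3·max(3,2) = 3·3 = 9
m[7] = 2·max(5,6) = 2·6 = 12
m[8] = 2·max(6,9) = 2·9 = 18
m[9] = 3·max(6,9) = 3·9 = 27
m[10] = 2·max(8,18) = 2·18 = 36
m[11] = 2·max(9,27) = 2·27 = 54
m[12] = 3·max(9,27) = 3·27 = 81
m[13] = 2·max(11,54) = 2·54 = 108
m[14] = 2·max(12,81) = 2·81 = 162
One optimal split: 3 + 3 + 3 + 3 + 2; product 3·3·3·3·2 = 162.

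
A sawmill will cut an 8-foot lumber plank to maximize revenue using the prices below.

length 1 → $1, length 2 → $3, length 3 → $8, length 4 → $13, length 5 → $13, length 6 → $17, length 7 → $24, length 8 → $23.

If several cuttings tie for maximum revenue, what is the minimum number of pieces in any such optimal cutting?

2

Consider every possible first cut. r[k] is the best of p[i]+r[k−i] over all sellable i≤k.
r[1] = 1
r[2] = max(1+1, 3+0) = 3
r[3] = max(1+3, 3+1, 8+0) = 8
r[4] = max(1+8, 3+3, 8+1, 13+0) = 13
r[5] = max(1+13, 3+8, 8+3, 13+1, 13+0) = 14
r[6] = max(1+14, 3+13, 8+8, 13+3, 13+1, 17+0) = 17
r[7] = max(1+17, 3+14, 8+13, …, 17+1, 24+0) = 24
r[8] = max(1+24, 3+17, 8+14, …, 24+1, 23+0) = 26
Maximum revenue is $26.
Now minimize piece count subject to staying optimal: for each k, pieces[k] = 1 + min over i with p[i]+r[k−i]=r[k] of pieces[k−i].
pieces[5] = 2
pieces[6] = 1
pieces[7] = 1
pieces[8] = 2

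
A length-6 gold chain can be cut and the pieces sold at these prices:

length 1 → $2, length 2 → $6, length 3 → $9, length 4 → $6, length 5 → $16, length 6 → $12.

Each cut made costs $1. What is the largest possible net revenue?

Build v[k] bottom-up: v[k] = max over allowed piece i of (p[i] + v[k−i]) − 1 per cut.
v[1] = 2
v[2] = 6
v[3] = 9
v[4] = 11  (first piece 2, then v[2]=6)
v[5] = 16
v[6] = 17  (first piece 1, then v[5]=16)
One optimal plan: pieces 5 + 1 (1 cut) → $18 − $1 = $17.

17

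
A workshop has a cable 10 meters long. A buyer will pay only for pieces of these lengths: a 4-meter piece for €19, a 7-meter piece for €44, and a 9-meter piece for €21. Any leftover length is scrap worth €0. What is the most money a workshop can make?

Build f[k] bottom-up: f[k] = max over allowed piece i of (p[i] + f[k−i]).
f[1] = 0
f[2] = 0
f[3] = 0
f[4] = 19
f[5] = 19
f[6] = 19
f[7] = max(19+0, 44+0) = 44
f[8] = max(19+19, 44+0) = 44
f[9] = max(19+19, 44+0, 21+0) = 44
f[10] = max(19+19, 44+0, 21+0) = 44
One optimal cutting: pieces 7 with 3 meters of scrap → €44.

44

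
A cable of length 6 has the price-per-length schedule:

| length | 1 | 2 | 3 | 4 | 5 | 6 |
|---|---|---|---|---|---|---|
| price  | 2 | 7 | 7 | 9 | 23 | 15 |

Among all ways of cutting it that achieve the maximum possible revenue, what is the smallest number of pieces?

2

Build r[k] bottom-up: r[k] = max over allowed piece i of (p[i] + r[k−i]).
r[1] = 2
r[2] = 7
r[3] = 9  (first piece 1, then r[2]=7)
r[4] = 14  (first piece 2, then r[2]=7)
r[5] = 23
r[6] = 25  (first piece 1, then r[5]=23)
Maximum revenue is $25.
Now minimize piece count subject to staying optimal: for each k, pieces[k] = 1 + min over i with p[i]+r[k−i]=r[k] of pieces[k−i].
pieces[3] = 2
pieces[4] = 2
pieces[5] = 1
pieces[6] = 2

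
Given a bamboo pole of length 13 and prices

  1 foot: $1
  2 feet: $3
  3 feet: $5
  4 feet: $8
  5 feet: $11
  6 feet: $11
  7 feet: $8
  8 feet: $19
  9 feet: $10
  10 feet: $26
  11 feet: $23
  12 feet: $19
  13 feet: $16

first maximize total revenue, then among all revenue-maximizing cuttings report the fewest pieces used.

2

Consider every possible first cut. r[k] is the best of p[i]+r[k−i] over all sellable i≤k.
r[1] = 1
r[2] = max(1+1, 3+0) = 3
r[3] = max(1+3, 3+1, 5+0) = 5
r[4] = max(1+5, 3+3, 5+1, 8+0) = 8
r[5] = max(1+8, 3+5, 5+3, 8+1, 11+0) = 11
r[6] = max(1+11, 3+8, 5+5, 8+3, 11+1, 11+0) = 12
r[7] = max(1+12, 3+11, 5+8, …, 11+1, 8+0) = 14
r[8] = max(1+14, 3+12, 5+11, …, 8+1, 19+0) = 19
r[9] = max(1+19, 3+14, 5+12, …, 19+1, 10+0) = 20
r[10] = max(1+20, 3+19, 5+14, …, 10+1, 26+0) = 26
r[11] = max(1+26, 3+20, 5+19, …, 26+1, 23+0) = 27
r[12] = max(1+27, 3+26, 5+20, …, 23+1, 19+0) = 29
r[13] = max(1+29, 3+27, 5+26, …, 19+1, 16+0) = 31
Maximum revenue is $31.
Now minimize piece count subject to staying optimal: for each k, pieces[k] = 1 + min over i with p[i]+r[k−i]=r[k] of pieces[k−i].
pieces[10] = 1
pieces[11] = 2
pieces[12] = 2
pieces[13] = 2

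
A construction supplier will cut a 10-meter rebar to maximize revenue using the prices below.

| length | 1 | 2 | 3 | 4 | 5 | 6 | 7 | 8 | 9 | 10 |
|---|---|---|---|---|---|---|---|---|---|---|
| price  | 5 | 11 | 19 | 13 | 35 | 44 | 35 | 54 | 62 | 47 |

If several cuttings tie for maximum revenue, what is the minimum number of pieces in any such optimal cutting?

2

Let r[k] be the best obtainable value from length k. For each k, try every first piece i and keep the best of price[i] + r[k−i].
r[1] = 5
r[2] = max(5+5, 11+0) = 11
r[3] = max(5+11, 11+5, 19+0) = 19
r[4] = max(5+19, 11+11, 19+5, 13+0) = 24
r[5] = max(5+24, 11+19, 19+11, 13+5, 35+0) = 35
r[6] = max(5+35, 11+24, 19+19, 13+11, 35+5, 44+0) = 44
r[7] = max(5+44, 11+35, 19+24, …, 44+5, 35+0) = 49
r[8] = max(5+49, 11+44, 19+35, …, 35+5, 54+0) = 55
r[9] = max(5+55, 11+49, 19+44, …, 54+5, 62+0) = 63
r[10] = max(5+63, 11+55, 19+49, …, 62+5, 47+0) = 70
Maximum revenue is ₹70.
Now minimize piece count subject to staying optimal: for each k, pieces[k] = 1 + min over i with p[i]+r[k−i]=r[k] of pieces[k−i].
pieces[7] = 2
pieces[8] = 2
pieces[9] = 2
pieces[10] = 2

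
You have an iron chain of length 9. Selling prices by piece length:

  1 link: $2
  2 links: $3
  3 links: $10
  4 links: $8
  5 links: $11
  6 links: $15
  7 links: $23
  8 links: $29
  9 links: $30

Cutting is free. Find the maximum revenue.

Consider every possible first cut. best[k] is the best of p[i]+best[k−i] over all sellable i≤k.
best[1] = 2
best[2] = 4  (first piece 1, then best[1]=2)
best[3] = 10
best[4] = 12  (first piece 1, then best[3]=10)
best[5] = 14  (first piece 1, then best[4]=12)
best[6] = 20  (first piece 3, then best[3]=10)
best[7] = 23
best[8] = 29
best[9] = 31  (first piece 1, then best[8]=29)
One optimal cutting: 8 + 1 → $29 + $2 = $31.

31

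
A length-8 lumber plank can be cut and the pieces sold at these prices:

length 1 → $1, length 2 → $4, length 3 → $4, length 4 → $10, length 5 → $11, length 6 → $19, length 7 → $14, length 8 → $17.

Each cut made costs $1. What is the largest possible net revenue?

Consider every possible first cut. r[k] is the best of p[i]+r[k−i] over all sellable i≤k, charging 1 whenever i<k.
r[1] = 1
r[2] = max(1+1-1, 4+0) = 4
r[3] = max(1+4-1, 4+1-1, 4+0) = 4
r[4] = max(1+4-1, 4+4-1, 4+1-1, 10+0) = 10
r[5] = max(1+10-1, 4+4-1, 4+4-1, 10+1-1, 11+0) = 11
r[6] = max(1+11-1, 4+10-1, 4+4-1, 10+4-1, 11+1-1, 19+0) = 19
r[7] = max(1+19-1, 4+11-1, 4+10-1, …, 19+1-1, 14+0) = 19
r[8] = max(1+19-1, 4+19-1, 4+11-1, …, 14+1-1, 17+0) = 22
One optimal plan: pieces 6 + 2 (1 cut) → $23 − $1 = $22.

22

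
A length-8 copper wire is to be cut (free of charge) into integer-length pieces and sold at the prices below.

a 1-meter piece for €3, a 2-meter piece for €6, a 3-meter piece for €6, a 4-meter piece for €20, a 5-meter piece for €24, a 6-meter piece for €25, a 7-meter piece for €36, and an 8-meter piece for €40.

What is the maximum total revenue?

40

Build best[k] bottom-up: best[k] = max over allowed piece i of (p[i] + best[k−i]).
best[1] = 3
best[2] = max(3+3, 6+0) = 6
best[3] = max(3+6, 6+3, 6+0) = 9
best[4] = max(3+9, 6+6, 6+3, 20+0) = 20
best[5] = max(3+20, 6+9, 6+6, 20+3, 24+0) = 24
best[6] = max(3+24, 6+20, 6+9, 20+6, 24+3, 25+0) = 27
best[7] = max(3+27, 6+24, 6+20, …, 25+3, 36+0) = 36
best[8] = max(3+36, 6+27, 6+24, …, 36+3, 40+0) = 40
One optimal cutting: 4 + 4 → €20 + €20 = €40.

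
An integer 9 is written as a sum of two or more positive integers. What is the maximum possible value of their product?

27

Fill f[k] for k=2..9: at each k try every first piece i and multiply by the better of (k−i) uncut or f[k−i].
f[2] = 1×max(1,0) = 1×1 = 1
f[3] = 1×max(2,1) = 1×2 = 2
f[4] = 2×max(2,1) = 2×2 = 4
f[5] = 2×max(3,2) = 2×3 = 6
f[6] = 3×max(3,2) = 3×3 = 9
f[7] = 2×max(5,6) = 2×6 = 12
f[8] = 2×max(6,9) = 2×9 = 18
f[9] = 3×max(6,9) = 3×9 = 27
One optimal split: 3 + 3 + 3; product 3×3×3 = 27.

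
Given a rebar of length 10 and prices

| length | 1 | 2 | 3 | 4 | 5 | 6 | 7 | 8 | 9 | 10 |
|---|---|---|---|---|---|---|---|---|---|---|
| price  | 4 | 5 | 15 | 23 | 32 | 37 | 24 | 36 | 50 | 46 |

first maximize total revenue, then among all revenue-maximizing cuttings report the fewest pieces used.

2

Let r[k] be the best obtainable value from length k. For each k, try every first piece i and keep the best of price[i] + r[k−i].
r[1] = 4
r[2] = 8  (first piece 1, then r[1]=4)
r[3] = 15
r[4] = 23
r[5] = 32
r[6] = 37
r[7] = 41  (first piece 1, then r[6]=37)
r[8] = 47  (first piece 3, then r[5]=32)
r[9] = 55  (first piece 4, then r[5]=32)
r[10] = 64  (first piece 5, then r[5]=32)
Maximum revenue is ₹64.
Now minimize piece count subject to staying optimal: for each k, pieces[k] = 1 + min over i with p[i]+r[k−i]=r[k] of pieces[k−i].
pieces[7] = 2
pieces[8] = 2
pieces[9] = 2
pieces[10] = 2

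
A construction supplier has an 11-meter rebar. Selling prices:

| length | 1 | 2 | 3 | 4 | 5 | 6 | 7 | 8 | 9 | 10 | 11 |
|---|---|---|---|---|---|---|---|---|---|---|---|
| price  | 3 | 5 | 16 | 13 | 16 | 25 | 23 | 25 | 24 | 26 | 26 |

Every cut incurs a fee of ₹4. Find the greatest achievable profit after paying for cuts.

41

Build net[k] bottom-up: net[k] = max over allowed piece i of (p[i] + net[k−i]) − 4 per cut.
net[1] = 3
net[2] = 5
net[3] = 16
net[4] = 15  (first piece 1, then net[3]=16)
net[5] = 17  (first piece 2, then net[3]=16)
net[6] = 28  (first piece 3, then net[3]=16)
net[7] = 27  (first piece 1, then net[6]=28)
net[8] = 29  (first piece 2, then net[6]=28)
net[9] = 40  (first piece 3, then net[6]=28)
net[10] = 39  (first piece 1, then net[9]=40)
net[11] = 41  (first piece 2, then net[9]=40)
One optimal plan: pieces 3 + 3 + 3 + 2 (3 cuts) → ₹53 − ₹12 = ₹41.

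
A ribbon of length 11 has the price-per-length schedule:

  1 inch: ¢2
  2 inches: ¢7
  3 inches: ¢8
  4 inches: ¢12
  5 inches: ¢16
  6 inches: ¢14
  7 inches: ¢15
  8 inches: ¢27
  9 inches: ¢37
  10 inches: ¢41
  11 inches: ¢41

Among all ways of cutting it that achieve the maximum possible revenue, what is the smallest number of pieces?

Consider every possible first cut. r[k] is the best of p[i]+r[k−i] over all sellable i≤k.
r[1] = 2
r[2] = 7
r[3] = 9  (first piece 1, then r[2]=7)
r[4] = 14  (first piece 2, then r[2]=7)
r[5] = 16  (first piece 1, then r[4]=14)
r[6] = 21  (first piece 2, then r[4]=14)
r[7] = 23  (first piece 1, then r[6]=21)
r[8] = 28  (first piece 2, then r[6]=21)
r[9] = 37
r[10] = 41
r[11] = 44  (first piece 2, then r[9]=37)
Maximum revenue is ¢44.
Now minimize piece count subject to staying optimal: for each k, pieces[k] = 1 + min over i with p[i]+r[k−i]=r[k] of pieces[k−i].
pieces[8] = 4
pieces[9] = 1
pieces[10] = 1
pieces[11] = 2

2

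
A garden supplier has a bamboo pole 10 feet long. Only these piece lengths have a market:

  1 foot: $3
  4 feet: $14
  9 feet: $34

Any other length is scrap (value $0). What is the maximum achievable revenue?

Consider every possible first cut. best[k] is the best of p[i]+best[k−i] over all sellable i≤k.
best[1] = 3
best[2] = 6  (first piece 1, then best[1]=3)
best[3] = 9  (first piece 1, then best[2]=6)
best[4] = max(3+9, 14+0) = 14
best[5] = max(3+14, 14+3) = 17
best[6] = max(3+17, 14+6) = 20
best[7] = max(3+20, 14+9) = 23
best[8] = max(3+23, 14+14) = 28
best[9] = max(3+28, 14+17, 34+0) = 34
best[10] = max(3+34, 14+20, 34+3) = 37
One optimal cutting: 9 + 1 → $37.

37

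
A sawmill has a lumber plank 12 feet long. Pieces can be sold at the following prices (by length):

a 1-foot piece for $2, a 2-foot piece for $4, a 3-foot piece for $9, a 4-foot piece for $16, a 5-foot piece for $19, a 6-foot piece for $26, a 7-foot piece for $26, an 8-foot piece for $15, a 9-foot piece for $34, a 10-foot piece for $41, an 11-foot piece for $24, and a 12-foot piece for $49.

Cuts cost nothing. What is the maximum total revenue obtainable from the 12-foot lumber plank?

52

Let best[k] be the best obtainable value from length k. For each k, try every first piece i and keep the best of price[i] + best[k−i].
best[1] = 2
best[2] = 4  (first piece 1, then best[1]=2)
best[3] = 9
best[4] = 16
best[5] = 19
best[6] = 26
best[7] = 28  (first piece 1, then best[6]=26)
best[8] = 32  (first piece 4, then best[4]=16)
best[9] = 35  (first piece 3, then best[6]=26)
best[10] = 42  (first piece 4, then best[6]=26)
best[11] = 45  (first piece 5, then best[6]=26)
best[12] = 52  (first piece 6, then best[6]=26)
One optimal cutting: 6 + 6 → $26 + $26 = $52.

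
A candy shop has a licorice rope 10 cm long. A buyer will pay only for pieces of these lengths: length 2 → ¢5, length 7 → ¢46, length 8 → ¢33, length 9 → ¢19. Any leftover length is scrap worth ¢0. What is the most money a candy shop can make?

Consider every possible first cut. best[k] is the best of p[i]+best[k−i] over all sellable i≤k.
best[1] = 0
best[2] = 5
best[3] = 5
best[4] = 10  (first piece 2, then best[2]=5)
best[5] = 10
best[6] = 15  (first piece 2, then best[4]=10)
best[7] = max(5+10, 46+0) = 46
best[8] = max(5+15, 46+0, 33+0) = 46
best[9] = max(5+46, 46+5, 33+0, 19+0) = 51
best[10] = max(5+46, 46+5, 33+5, 19+0) = 51
One optimal cutting: pieces 7 + 2 with 1 cm of scrap → ¢51.

51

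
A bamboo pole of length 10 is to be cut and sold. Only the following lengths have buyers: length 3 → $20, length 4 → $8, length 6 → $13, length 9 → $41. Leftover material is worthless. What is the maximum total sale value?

Consider every possible first cut. best[k] is the best of p[i]+best[k−i] over all sellable i≤k.
best[1] = 0
best[2] = 0
best[3] = 20
best[4] = 20
best[5] = 20
best[6] = 40  (first piece 3, then best[3]=20)
best[7] = 40
best[8] = 40
best[9] = 60  (first piece 3, then best[6]=40)
best[10] = 60
One optimal cutting: pieces 3 + 3 + 3 with 1 foot of scrap → $60.

60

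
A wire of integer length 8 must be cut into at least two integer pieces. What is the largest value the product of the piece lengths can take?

18

Fill g[k] for k=2..8: at each k try every first piece i and multiply by the better of (k−i) uncut or g[k−i].
Small cases: g[2]=1, g[3]=2.
g[4] = 2×max(2,1) = 2×2 = 4
g[5] = 2×max(3,2) = 2×3 = 6
g[6] = 3×max(3,2) = 3×3 = 9
g[7] = 2×max(5,6) = 2×6 = 12
g[8] = 2×max(6,9) = 2×9 = 18
One optimal split: 3 + 3 + 2; product 3×3×2 = 18.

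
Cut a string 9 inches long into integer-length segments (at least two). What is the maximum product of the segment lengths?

27

Let P[k] be the best product for length k (with at least one cut). For each first piece i, the rest contributes max(k−i, P[k−i]).
Small cases: P[2]=1, P[3]=2.
P[4] = max(1×3, 2×2, 3×1) = 4
P[5] = max(1×4, 2×3, 3×2, 4×1) = 6
P[6] = max(1×6, 2×4, 3×3, 4×2, 5×1) = 9
P[7] = max(1×9, 2×6, 3×4, 4×3, 5×2, 6×1) = 12
P[8] = max(1×12, 2×9, 3×6, …, 6×2, 7×1) = 18
P[9] = max(1×18, 2×12, 3×9, …, 7×2, 8×1) = 27
One optimal split: 3 + 3 + 3; product 3×3×3 = 27.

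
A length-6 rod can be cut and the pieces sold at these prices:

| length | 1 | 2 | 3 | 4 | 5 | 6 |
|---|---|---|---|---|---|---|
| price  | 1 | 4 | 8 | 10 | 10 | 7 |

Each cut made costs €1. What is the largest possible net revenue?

Consider every possible first cut. r[k] is the best of p[i]+r[k−i] over all sellable i≤k, charging 1 whenever i<k.
r[1] = 1
r[2] = max(1+1-1, 4+0) = 4
r[3] = max(1+4-1, 4+1-1, 8+0) = 8
r[4] = max(1+8-1, 4+4-1, 8+1-1, 10+0) = 10
r[5] = max(1+10-1, 4+8-1, 8+4-1, 10+1-1, 10+0) = 11
r[6] = max(1+11-1, 4+10-1, 8+8-1, 10+4-1, 10+1-1, 7+0) = 15
One optimal plan: pieces 3 + 3 (1 cut) → €16 − €1 = €15.

15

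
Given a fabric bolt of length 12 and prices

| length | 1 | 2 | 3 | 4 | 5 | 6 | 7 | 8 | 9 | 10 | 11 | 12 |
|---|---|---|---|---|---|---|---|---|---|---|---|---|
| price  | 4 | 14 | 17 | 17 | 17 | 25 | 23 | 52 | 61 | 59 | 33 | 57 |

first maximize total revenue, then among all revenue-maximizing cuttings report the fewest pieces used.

6

Consider every possible first cut. r[k] is the best of p[i]+r[k−i] over all sellable i≤k.
r[1] = 4
r[2] = max(4+4, 14+0) = 14
r[3] = max(4+14, 14+4, 17+0) = 18
r[4] = max(4+18, 14+14, 17+4, 17+0) = 28
r[5] = max(4+28, 14+18, 17+14, 17+4, 17+0) = 32
r[6] = max(4+32, 14+28, 17+18, 17+14, 17+4, 25+0) = 42
r[7] = max(4+42, 14+32, 17+28, …, 25+4, 23+0) = 46
r[8] = max(4+46, 14+42, 17+32, …, 23+4, 52+0) = 56
r[9] = max(4+56, 14+46, 17+42, …, 52+4, 61+0) = 61
r[10] = max(4+61, 14+56, 17+46, …, 61+4, 59+0) = 70
r[11] = max(4+70, 14+61, 17+56, …, 59+4, 33+0) = 75
r[12] = max(4+75, 14+70, 17+61, …, 33+4, 57+0) = 84
Maximum revenue is $84.
Now minimize piece count subject to staying optimal: for each k, pieces[k] = 1 + min over i with p[i]+r[k−i]=r[k] of pieces[k−i].
pieces[9] = 1
pieces[10] = 5
pieces[11] = 2
pieces[12] = 6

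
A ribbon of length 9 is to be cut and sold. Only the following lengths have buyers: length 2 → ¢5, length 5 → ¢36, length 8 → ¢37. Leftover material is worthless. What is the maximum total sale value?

46

Consider every possible first cut. f[k] is the best of p[i]+f[k−i] over all sellable i≤k.
f[1] = 0
f[2] = 5
f[3] = 5
f[4] = 10  (first piece 2, then f[2]=5)
f[5] = max(5+5, 36+0) = 36
f[6] = max(5+10, 36+0) = 36
f[7] = max(5+36, 36+5) = 41
f[8] = max(5+36, 36+5, 37+0) = 41
f[9] = max(5+41, 36+10, 37+0) = 46
One optimal cutting: 5 + 2 + 2 → ¢46.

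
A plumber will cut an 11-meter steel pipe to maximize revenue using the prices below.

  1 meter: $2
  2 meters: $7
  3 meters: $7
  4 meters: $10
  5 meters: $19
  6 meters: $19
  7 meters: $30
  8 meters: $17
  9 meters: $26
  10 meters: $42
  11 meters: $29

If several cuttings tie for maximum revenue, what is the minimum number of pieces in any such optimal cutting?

2

Consider every possible first cut. r[k] is the best of p[i]+r[k−i] over all sellable i≤k.
r[1] = 2
r[2] = max(2+2, 7+0) = 7
r[3] = max(2+7, 7+2, 7+0) = 9
r[4] = max(2+9, 7+7, 7+2, 10+0) = 14
r[5] = max(2+14, 7+9, 7+7, 10+2, 19+0) = 19
r[6] = max(2+19, 7+14, 7+9, 10+7, 19+2, 19+0) = 21
r[7] = max(2+21, 7+19, 7+14, …, 19+2, 30+0) = 30
r[8] = max(2+30, 7+21, 7+19, …, 30+2, 17+0) = 32
r[9] = max(2+32, 7+30, 7+21, …, 17+2, 26+0) = 37
r[10] = max(2+37, 7+32, 7+30, …, 26+2, 42+0) = 42
r[11] = max(2+42, 7+37, 7+32, …, 42+2, 29+0) = 44
Maximum revenue is $44.
Now minimize piece count subject to staying optimal: for each k, pieces[k] = 1 + min over i with p[i]+r[k−i]=r[k] of pieces[k−i].
pieces[8] = 2
pieces[9] = 2
pieces[10] = 1
pieces[11] = 2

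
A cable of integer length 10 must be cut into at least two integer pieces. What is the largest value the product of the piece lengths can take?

Fill prod[k] for k=2..10: at each k try every first piece i and multiply by the better of (k−i) uncut or prod[k−i].
prod[2] = 1*max(1,0) = 1*1 = 1
prod[3] = 1*max(2,1) = 1*2 = 2
prod[4] = 2*max(2,1) = 2*2 = 4
prod[5] = 2*max(3,2) = 2*3 = 6
prod[6] = 3*max(3,2) = 3*3 = 9
prod[7] = 2*max(5,6) = 2*6 = 12
prod[8] = 2*max(6,9) = 2*9 = 18
prod[9] = 3*max(6,9) = 3*9 = 27
prod[10] = 2*max(8,18) = 2*18 = 36
One optimal split: 3 + 3 + 2 + 2; product 3*3*2*2 = 36.

36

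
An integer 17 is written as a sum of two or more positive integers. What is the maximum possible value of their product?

486

Define m[k] = max over 1≤i<k of i · max(k−i, m[k−i]); the inner max lets the remainder stay uncut if that's better.
m[2] = 1*max(1,0) = 1*1 = 1
m[3] = 1*max(2,1) = 1*2 = 2
m[4] = 2*max(2,1) = 2*2 = 4
m[5] = 2*max(3,2) = 2*3 = 6
m[6] = 3*max(3,2) = 3*3 = 9
m[7] = 2*max(5,6) = 2*6 = 12
m[8] = 2*max(6,9) = 2*9 = 18
m[9] = 3*max(6,9) = 3*9 = 27
m[10] = 2*max(8,18) = 2*18 = 36
m[11] = 2*max(9,27) = 2*27 = 54
m[12] = 3*max(9,27) = 3*27 = 81
m[13] = 2*max(11,54) = 2*54 = 108
m[14] = 2*max(12,81) = 2*81 = 162
m[15] = 3*max(12,81) = 3*81 = 243
m[16] = 2*max(14,162) = 2*162 = 324
m[17] = 2*max(15,243) = 2*243 = 486
One optimal split: 3 + 3 + 3 + 3 + 3 + 2; product 3*3*3*3*3*2 = 486.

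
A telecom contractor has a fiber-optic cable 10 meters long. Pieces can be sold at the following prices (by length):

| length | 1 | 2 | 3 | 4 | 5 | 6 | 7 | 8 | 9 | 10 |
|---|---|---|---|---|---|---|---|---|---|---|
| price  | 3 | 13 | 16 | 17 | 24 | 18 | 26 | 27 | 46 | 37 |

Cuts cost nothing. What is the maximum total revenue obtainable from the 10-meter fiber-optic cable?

65

Let v[k] be the best obtainable value from length k. For each k, try every first piece i and keep the best of price[i] + v[k−i].
v[1] = 3
v[2] = max(3+3, 13+0) = 13
v[3] = max(3+13, 13+3, 16+0) = 16
v[4] = max(3+16, 13+13, 16+3, 17+0) = 26
v[5] = max(3+26, 13+16, 16+13, 17+3, 24+0) = 29
v[6] = max(3+29, 13+26, 16+16, 17+13, 24+3, 18+0) = 39
v[7] = max(3+39, 13+29, 16+26, …, 18+3, 26+0) = 42
v[8] = max(3+42, 13+39, 16+29, …, 26+3, 27+0) = 52
v[9] = max(3+52, 13+42, 16+39, …, 27+3, 46+0) = 55
v[10] = max(3+55, 13+52, 16+42, …, 46+3, 37+0) = 65
One optimal cutting: 2 + 2 + 2 + 2 + 2 → $13 + $13 + $13 + $13 + $13 = $65.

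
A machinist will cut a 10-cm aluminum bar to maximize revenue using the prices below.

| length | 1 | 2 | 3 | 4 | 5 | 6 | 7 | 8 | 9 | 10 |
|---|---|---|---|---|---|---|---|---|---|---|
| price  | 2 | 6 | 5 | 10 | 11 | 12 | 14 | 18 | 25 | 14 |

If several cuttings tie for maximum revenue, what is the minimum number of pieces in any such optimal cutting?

Build r[k] bottom-up: r[k] = max over allowed piece i of (p[i] + r[k−i]).
r[1] = 2
r[2] = max(2+2, 6+0) = 6
r[3] = max(2+6, 6+2, 5+0) = 8
r[4] = max(2+8, 6+6, 5+2, 10+0) = 12
r[5] = max(2+12, 6+8, 5+6, 10+2, 11+0) = 14
r[6] = max(2+14, 6+12, 5+8, 10+6, 11+2, 12+0) = 18
r[7] = max(2+18, 6+14, 5+12, …, 12+2, 14+0) = 20
r[8] = max(2+20, 6+18, 5+14, …, 14+2, 18+0) = 24
r[9] = max(2+24, 6+20, 5+18, …, 18+2, 25+0) = 26
r[10] = max(2+26, 6+24, 5+20, …, 25+2, 14+0) = 30
Maximum revenue is $30.
Now minimize piece count subject to staying optimal: for each k, pieces[k] = 1 + min over i with p[i]+r[k−i]=r[k] of pieces[k−i].
pieces[7] = 4
pieces[8] = 4
pieces[9] = 5
pieces[10] = 5

5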